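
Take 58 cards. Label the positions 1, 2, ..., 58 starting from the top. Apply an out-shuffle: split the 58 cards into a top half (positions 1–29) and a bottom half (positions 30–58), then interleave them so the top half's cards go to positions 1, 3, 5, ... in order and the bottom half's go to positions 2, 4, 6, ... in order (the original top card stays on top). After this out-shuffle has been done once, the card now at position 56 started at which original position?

Work backwards from position 56, undoing one out-shuffle at a time:
56 ← 57
So the card now at position 56 started at position 57.

57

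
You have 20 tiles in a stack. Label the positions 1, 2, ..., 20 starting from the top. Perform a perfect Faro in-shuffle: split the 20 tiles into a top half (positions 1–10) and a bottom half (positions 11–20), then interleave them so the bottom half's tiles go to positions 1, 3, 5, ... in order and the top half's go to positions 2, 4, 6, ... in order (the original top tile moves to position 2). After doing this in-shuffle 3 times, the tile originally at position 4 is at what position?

11

Track the tile's position through each in-shuffle:
4 → 8 → 16 → 11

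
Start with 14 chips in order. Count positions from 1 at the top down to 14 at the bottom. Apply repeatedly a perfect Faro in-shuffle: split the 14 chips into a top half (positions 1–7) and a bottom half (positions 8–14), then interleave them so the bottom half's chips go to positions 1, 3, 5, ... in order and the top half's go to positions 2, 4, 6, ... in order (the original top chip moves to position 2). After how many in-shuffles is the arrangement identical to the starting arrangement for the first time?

4

The in-shuffle permutes the 14 positions with cycle lengths [2, 4, 4, 4].
Every chip is home exactly when every cycle has completed a whole number of laps, i.e. after lcm(2, 4) = 4 in-shuffles.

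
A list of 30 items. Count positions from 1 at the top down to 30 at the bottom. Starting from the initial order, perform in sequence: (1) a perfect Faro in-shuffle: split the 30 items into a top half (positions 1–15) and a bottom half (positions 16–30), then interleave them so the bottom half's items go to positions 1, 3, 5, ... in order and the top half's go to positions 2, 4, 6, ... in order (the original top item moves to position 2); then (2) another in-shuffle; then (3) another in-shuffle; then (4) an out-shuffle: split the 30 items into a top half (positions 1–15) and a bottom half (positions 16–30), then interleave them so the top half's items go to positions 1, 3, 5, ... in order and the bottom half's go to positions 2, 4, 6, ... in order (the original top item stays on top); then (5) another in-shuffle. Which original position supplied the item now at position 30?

Undo the operations in reverse order, starting from position 30:
  undo op 5 (in-shuffle, from top half): 30 ← 15
  undo op 4 (out-shuffle, from top half): 15 ← 8
  undo op 3 (in-shuffle, from top half): 8 ← 4
  undo op 2 (in-shuffle, from top half): 4 ← 2
  undo op 1 (in-shuffle, from top half): 2 ← 1
So the item at position 30 came from original position 1.

1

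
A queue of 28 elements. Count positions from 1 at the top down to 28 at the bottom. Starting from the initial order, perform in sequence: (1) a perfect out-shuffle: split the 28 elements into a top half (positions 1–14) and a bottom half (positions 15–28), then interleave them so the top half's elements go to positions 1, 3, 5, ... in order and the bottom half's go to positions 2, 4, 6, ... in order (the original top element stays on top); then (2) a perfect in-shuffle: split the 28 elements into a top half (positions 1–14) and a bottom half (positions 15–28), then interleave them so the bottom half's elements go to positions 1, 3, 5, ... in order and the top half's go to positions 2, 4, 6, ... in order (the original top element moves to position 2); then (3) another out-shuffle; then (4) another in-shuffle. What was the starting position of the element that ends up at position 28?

13

Undo the operations in reverse order, starting from position 28:
  undo op 4 (in-shuffle, from top half): 28 ← 14
  undo op 3 (out-shuffle, from bottom half): 14 ← 21
  undo op 2 (in-shuffle, from bottom half): 21 ← 25
  undo op 1 (out-shuffle, from top half): 25 ← 13
So the element at position 28 came from original position 13.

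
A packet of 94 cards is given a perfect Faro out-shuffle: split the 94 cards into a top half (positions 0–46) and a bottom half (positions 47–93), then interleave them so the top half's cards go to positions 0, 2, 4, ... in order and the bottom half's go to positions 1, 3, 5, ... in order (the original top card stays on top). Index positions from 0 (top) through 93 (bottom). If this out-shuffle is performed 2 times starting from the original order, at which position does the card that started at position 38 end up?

59

Track the card's position through each out-shuffle:
38 → 76 → 59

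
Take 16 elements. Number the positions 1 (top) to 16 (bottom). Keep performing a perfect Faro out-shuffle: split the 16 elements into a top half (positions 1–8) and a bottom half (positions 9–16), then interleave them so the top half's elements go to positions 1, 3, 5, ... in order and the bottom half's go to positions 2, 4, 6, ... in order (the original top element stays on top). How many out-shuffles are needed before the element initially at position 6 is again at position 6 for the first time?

2

Follow position 6 under repeated out-shuffles:
6 → 11 → 6
It first returns after 2 out-shuffles.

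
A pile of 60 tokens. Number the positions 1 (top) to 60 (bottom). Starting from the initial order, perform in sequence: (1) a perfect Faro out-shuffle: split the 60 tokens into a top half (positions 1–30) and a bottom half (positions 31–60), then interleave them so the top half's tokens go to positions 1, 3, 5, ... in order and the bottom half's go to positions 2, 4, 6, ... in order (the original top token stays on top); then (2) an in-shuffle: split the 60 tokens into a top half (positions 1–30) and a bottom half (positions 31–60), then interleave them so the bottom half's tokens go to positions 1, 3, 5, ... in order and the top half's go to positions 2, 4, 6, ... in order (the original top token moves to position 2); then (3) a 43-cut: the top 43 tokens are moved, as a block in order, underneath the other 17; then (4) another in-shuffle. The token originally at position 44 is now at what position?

Track the token from position 44 forward through each operation:
  after op 1 (out-shuffle): 44 → 28
  after op 2 (in-shuffle): 28 → 56
  after op 3 (cut 43): 56 → 13
  after op 4 (in-shuffle): 13 → 26

26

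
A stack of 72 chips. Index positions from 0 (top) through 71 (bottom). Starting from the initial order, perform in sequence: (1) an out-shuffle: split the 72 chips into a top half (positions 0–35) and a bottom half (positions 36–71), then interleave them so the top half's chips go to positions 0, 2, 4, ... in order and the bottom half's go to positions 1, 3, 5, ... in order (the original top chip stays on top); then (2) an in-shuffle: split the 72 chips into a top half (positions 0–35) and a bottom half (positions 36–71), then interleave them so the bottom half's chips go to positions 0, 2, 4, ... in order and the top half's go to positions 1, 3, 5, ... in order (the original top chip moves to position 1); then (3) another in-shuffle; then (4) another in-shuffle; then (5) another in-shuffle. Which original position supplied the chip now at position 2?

11

Undo the operations in reverse order, starting from position 2:
  undo op 5 (in-shuffle, from bottom half): 2 ← 37
  undo op 4 (in-shuffle, from top half): 37 ← 18
  undo op 3 (in-shuffle, from bottom half): 18 ← 45
  undo op 2 (in-shuffle, from top half): 45 ← 22
  undo op 1 (out-shuffle, from top half): 22 ← 11
So the chip at position 2 came from original position 11.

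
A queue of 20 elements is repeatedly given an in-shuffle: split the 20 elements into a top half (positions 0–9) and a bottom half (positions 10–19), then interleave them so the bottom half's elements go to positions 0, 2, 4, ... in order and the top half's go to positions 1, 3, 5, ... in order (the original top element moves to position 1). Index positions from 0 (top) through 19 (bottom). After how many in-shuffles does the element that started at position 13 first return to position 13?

2

Follow position 13 under repeated in-shuffles:
13 → 6 → 13
It first returns after 2 in-shuffles.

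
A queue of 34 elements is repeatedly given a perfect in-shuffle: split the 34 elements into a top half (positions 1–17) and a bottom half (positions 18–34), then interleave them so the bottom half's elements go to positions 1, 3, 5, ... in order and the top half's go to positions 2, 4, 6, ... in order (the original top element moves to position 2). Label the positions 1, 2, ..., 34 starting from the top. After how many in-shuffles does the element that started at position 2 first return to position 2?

12

Follow position 2 under repeated in-shuffles:
2 → 4 → 8 → 16 → 32 → 29 → 23 → 11 → 22 → 9 → 18 → 1 → 2
It first returns after 12 in-shuffles.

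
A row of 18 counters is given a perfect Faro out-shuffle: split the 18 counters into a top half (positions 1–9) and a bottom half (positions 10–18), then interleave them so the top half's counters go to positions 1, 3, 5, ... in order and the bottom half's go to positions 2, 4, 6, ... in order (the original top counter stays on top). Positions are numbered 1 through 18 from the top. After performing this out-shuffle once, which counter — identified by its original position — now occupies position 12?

Work backwards from position 12, undoing one out-shuffle at a time:
12 ← 15
So the counter now at position 12 started at position 15.

15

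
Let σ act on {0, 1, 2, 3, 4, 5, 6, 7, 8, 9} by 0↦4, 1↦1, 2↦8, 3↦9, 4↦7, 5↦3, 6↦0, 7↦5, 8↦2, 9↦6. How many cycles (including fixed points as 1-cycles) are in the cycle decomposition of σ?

Cycle decomposition: (0 4 7 5 3 9 6) (1) (2 8).
3 cycles.

3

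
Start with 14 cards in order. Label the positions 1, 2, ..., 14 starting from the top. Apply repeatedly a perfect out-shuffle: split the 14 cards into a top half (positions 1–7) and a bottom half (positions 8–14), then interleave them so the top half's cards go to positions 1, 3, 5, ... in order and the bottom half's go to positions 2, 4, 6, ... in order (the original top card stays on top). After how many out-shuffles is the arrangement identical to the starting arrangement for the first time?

The out-shuffle permutes the 14 positions with cycle lengths [1, 1, 12].
Every card is home exactly when every cycle has completed a whole number of laps, i.e. after lcm(1, 12) = 12 out-shuffles.

12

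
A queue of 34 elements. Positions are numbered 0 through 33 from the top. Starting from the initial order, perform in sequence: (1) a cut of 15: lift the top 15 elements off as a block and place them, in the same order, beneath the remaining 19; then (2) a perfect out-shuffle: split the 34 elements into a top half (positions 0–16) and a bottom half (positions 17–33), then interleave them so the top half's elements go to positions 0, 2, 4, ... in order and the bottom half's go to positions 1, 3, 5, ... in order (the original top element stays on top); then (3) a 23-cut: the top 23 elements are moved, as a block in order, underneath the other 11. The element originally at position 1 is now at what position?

18

Track the element from position 1 forward through each operation:
  after op 1 (cut 15): 1 → 20
  after op 2 (out-shuffle): 20 → 7
  after op 3 (cut 23): 7 → 18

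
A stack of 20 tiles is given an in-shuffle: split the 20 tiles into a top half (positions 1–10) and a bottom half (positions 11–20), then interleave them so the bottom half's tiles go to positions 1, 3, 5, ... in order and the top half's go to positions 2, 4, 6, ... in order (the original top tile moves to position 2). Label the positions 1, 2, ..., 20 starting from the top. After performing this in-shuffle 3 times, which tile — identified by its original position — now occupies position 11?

Work backwards from position 11, undoing one in-shuffle at a time:
11 ← 16 ← 8 ← 4
So the tile now at position 11 started at position 4.

4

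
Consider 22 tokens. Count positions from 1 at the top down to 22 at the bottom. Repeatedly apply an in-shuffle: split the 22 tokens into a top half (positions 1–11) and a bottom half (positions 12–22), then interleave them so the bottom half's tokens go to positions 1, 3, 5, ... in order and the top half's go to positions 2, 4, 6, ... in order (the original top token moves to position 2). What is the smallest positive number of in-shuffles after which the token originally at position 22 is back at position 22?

Follow position 22 under repeated in-shuffles:
22 → 21 → 19 → 15 → 7 → 14 → 5 → 10 → 20 → 17 → 11 → 22
It first returns after 11 in-shuffles.

11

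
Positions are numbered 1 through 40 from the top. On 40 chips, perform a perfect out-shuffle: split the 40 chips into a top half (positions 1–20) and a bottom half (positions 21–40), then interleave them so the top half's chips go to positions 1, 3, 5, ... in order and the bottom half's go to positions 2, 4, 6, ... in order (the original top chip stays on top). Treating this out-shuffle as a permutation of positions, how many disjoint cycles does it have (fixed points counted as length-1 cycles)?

6

Trace each unvisited position around until it returns:
(1) (2 3 5 9 17 33 ... len 12) (4 7 13 25 10 19 ... len 12) (8 15 29 18 35 30 ... len 12) (14 27) (40)
6 cycles in total.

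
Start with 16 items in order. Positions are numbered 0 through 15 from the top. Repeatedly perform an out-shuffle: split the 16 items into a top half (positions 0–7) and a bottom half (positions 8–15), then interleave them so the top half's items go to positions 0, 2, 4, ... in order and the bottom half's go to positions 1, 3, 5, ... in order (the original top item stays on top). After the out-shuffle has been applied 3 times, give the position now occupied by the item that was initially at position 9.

12

Track the item's position through each out-shuffle:
9 → 3 → 6 → 12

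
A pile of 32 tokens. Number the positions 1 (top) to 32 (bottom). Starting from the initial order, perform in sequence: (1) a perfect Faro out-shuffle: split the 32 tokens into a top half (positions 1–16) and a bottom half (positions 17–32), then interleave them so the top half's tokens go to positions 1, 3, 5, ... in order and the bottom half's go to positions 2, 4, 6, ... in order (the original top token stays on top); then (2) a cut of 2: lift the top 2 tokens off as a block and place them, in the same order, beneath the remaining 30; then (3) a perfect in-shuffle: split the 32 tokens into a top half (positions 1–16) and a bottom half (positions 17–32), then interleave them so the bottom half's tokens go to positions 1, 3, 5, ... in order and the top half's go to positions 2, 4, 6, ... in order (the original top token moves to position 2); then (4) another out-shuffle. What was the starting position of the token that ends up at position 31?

Undo the operations in reverse order, starting from position 31:
  undo op 4 (out-shuffle, from top half): 31 ← 16
  undo op 3 (in-shuffle, from top half): 16 ← 8
  undo op 2 (cut 2): 8 ← 10
  undo op 1 (out-shuffle, from bottom half): 10 ← 21
So the token at position 31 came from original position 21.

21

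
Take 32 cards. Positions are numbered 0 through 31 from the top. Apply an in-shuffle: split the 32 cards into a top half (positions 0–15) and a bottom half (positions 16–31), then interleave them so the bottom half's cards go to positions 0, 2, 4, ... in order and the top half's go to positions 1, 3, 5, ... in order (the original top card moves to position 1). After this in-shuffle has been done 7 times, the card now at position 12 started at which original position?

Work backwards from position 12, undoing one in-shuffle at a time:
12 ← 22 ← 27 ← 13 ← 6 ← 19 ← 9 ← 4
So the card now at position 12 started at position 4.

4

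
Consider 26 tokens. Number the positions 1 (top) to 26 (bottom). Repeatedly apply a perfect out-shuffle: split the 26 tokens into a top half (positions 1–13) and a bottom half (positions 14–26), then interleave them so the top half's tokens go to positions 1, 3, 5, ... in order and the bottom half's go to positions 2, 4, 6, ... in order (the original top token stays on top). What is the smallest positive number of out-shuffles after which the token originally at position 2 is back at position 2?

20

Follow position 2 under repeated out-shuffles:
2 → 3 → 5 → 9 → 17 → 8 → 15 → 4 → 7 → 13 → 25 → 24 → 22 → 18 → 10 → 19 → 12 → 23 → 20 → 14 → 2
It first returns after 20 out-shuffles.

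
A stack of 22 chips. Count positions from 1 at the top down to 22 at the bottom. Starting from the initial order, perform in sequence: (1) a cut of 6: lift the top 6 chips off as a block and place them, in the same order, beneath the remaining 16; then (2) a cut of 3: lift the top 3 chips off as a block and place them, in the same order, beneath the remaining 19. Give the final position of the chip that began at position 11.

Track the chip from position 11 forward through each operation:
  after op 1 (cut 6): 11 → 5
  after op 2 (cut 3): 5 → 2

2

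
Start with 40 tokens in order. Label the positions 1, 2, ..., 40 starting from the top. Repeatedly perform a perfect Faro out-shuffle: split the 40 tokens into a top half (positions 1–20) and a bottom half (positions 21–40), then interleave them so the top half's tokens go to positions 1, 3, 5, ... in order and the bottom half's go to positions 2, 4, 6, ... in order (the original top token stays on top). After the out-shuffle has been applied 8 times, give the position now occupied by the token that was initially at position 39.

Track the token's position through each out-shuffle:
39 → 38 → 36 → 32 → 24 → 8 → 15 → 29 → 18

18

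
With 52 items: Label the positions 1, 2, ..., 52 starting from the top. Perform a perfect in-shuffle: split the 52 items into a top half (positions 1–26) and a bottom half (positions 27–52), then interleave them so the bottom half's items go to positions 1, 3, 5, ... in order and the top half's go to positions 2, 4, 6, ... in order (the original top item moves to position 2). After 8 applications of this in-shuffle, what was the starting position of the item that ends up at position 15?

16

Work backwards from position 15, undoing one in-shuffle at a time:
15 ← 34 ← 17 ← 35 ← 44 ← 22 ← 11 ← 32 ← 16
So the item now at position 15 started at position 16.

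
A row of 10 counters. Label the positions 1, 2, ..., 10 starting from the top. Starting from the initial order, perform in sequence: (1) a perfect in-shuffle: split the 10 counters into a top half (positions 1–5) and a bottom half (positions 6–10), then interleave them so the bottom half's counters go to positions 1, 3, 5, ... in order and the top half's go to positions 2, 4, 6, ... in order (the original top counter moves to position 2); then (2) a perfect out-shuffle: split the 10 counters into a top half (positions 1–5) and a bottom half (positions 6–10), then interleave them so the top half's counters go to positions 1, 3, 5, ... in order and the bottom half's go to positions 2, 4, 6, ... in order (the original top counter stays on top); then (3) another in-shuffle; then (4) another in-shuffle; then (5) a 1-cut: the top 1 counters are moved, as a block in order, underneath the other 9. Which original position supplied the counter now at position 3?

Undo the operations in reverse order, starting from position 3:
  undo op 5 (cut 1): 3 ← 4
  undo op 4 (in-shuffle, from top half): 4 ← 2
  undo op 3 (in-shuffle, from top half): 2 ← 1
  undo op 2 (out-shuffle, from top half): 1 ← 1
  undo op 1 (in-shuffle, from bottom half): 1 ← 6
So the counter at position 3 came from original position 6.

6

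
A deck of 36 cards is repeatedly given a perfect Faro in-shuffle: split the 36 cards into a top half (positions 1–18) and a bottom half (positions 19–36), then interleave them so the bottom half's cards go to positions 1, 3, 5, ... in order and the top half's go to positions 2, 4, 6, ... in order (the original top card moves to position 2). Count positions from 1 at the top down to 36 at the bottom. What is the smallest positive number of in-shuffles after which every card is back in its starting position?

The in-shuffle permutes the 36 positions with cycle lengths [36].
Every card is home exactly when every cycle has completed a whole number of laps, i.e. after lcm(36) = 36 in-shuffles.

36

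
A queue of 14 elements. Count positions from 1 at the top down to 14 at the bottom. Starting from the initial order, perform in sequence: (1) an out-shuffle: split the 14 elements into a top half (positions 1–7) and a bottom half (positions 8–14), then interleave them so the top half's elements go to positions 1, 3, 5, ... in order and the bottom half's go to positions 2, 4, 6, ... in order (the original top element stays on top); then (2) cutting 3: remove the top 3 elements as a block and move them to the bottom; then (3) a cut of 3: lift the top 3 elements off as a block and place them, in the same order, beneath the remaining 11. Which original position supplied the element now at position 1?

4

Undo the operations in reverse order, starting from position 1:
  undo op 3 (cut 3): 1 ← 4
  undo op 2 (cut 3): 4 ← 7
  undo op 1 (out-shuffle, from top half): 7 ← 4
So the element at position 1 came from original position 4.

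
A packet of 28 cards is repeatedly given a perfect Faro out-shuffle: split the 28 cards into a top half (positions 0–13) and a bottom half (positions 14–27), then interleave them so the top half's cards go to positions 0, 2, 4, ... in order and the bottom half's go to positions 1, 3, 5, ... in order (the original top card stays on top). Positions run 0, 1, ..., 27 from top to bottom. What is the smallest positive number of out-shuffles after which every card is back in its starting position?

18

The out-shuffle permutes the 28 positions with cycle lengths [1, 1, 2, 6, 18].
Every card is home exactly when every cycle has completed a whole number of laps, i.e. after lcm(1, 2, 6, 18) = 18 out-shuffles.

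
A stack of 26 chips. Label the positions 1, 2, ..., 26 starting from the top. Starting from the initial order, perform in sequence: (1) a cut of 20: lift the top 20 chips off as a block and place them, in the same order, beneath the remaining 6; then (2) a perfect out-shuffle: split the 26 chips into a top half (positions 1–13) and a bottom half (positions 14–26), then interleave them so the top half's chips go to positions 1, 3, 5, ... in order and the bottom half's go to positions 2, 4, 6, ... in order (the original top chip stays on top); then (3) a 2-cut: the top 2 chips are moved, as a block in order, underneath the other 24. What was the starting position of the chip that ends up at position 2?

9

Undo the operations in reverse order, starting from position 2:
  undo op 3 (cut 2): 2 ← 4
  undo op 2 (out-shuffle, from bottom half): 4 ← 15
  undo op 1 (cut 20): 15 ← 9
So the chip at position 2 came from original position 9.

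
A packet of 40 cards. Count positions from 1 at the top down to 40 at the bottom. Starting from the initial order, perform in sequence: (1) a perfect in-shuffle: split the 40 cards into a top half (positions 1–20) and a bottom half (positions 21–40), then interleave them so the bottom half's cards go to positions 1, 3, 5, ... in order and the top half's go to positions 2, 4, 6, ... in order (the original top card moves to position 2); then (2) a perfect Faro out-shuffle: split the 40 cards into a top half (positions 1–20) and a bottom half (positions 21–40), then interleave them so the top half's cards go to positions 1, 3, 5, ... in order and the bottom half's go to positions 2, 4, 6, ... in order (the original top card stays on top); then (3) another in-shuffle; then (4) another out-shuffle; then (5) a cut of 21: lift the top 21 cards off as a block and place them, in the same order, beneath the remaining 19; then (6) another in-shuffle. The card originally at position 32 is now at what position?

Track the card from position 32 forward through each operation:
  after op 1 (in-shuffle): 32 → 23
  after op 2 (out-shuffle): 23 → 6
  after op 3 (in-shuffle): 6 → 12
  after op 4 (out-shuffle): 12 → 23
  after op 5 (cut 21): 23 → 2
  after op 6 (in-shuffle): 2 → 4

4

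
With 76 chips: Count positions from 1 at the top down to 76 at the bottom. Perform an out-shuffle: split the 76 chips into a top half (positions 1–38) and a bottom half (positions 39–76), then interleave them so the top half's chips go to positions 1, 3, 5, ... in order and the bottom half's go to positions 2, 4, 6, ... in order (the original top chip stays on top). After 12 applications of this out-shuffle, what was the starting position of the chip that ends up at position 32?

62

Work backwards from position 32, undoing one out-shuffle at a time:
32 ← 54 ← 65 ← 33 ← 17 ← 9 ← 5 ← 3 ← 2 ← 39 ← 20 ← 48 ← 62
So the chip now at position 32 started at position 62.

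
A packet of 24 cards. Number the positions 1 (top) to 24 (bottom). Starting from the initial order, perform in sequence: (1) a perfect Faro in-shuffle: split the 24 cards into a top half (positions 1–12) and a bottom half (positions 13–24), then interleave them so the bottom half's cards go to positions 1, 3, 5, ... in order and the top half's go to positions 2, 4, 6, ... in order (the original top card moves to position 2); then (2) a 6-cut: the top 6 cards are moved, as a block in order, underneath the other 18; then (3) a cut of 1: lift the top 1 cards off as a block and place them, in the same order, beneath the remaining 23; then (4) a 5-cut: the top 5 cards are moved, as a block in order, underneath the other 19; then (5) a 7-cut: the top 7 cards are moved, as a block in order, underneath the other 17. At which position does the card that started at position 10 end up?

Track the card from position 10 forward through each operation:
  after op 1 (in-shuffle): 10 → 20
  after op 2 (cut 6): 20 → 14
  after op 3 (cut 1): 14 → 13
  after op 4 (cut 5): 13 → 8
  after op 5 (cut 7): 8 → 1

1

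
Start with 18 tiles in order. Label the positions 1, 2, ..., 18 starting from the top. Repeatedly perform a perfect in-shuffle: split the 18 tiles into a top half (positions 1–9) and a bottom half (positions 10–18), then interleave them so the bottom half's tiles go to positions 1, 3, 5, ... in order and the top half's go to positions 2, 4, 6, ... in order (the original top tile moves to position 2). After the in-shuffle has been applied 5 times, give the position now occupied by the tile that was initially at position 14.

11

Track the tile's position through each in-shuffle:
14 → 9 → 18 → 17 → 15 → 11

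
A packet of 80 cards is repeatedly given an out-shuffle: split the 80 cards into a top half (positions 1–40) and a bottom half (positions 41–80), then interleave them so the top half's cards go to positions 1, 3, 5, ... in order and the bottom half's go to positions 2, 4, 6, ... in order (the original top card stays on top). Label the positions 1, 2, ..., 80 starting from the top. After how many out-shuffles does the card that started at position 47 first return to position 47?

Follow position 47 under repeated out-shuffles:
47 → 14 → 27 → 53 → 26 → 51 → 22 → 43 → ... → 47 (length 39)
It first returns after 39 out-shuffles.

39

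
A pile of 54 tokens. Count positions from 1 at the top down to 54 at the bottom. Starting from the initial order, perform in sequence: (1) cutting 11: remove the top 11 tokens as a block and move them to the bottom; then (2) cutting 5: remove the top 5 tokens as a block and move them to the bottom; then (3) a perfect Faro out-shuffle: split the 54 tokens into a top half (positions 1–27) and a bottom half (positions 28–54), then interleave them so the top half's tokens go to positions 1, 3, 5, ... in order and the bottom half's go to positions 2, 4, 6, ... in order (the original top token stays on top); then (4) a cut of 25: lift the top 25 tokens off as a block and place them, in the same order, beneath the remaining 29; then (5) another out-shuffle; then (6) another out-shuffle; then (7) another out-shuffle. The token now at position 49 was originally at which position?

5

Undo the operations in reverse order, starting from position 49:
  undo op 7 (out-shuffle, from top half): 49 ← 25
  undo op 6 (out-shuffle, from top half): 25 ← 13
  undo op 5 (out-shuffle, from top half): 13 ← 7
  undo op 4 (cut 25): 7 ← 32
  undo op 3 (out-shuffle, from bottom half): 32 ← 43
  undo op 2 (cut 5): 43 ← 48
  undo op 1 (cut 11): 48 ← 5
So the token at position 49 came from original position 5.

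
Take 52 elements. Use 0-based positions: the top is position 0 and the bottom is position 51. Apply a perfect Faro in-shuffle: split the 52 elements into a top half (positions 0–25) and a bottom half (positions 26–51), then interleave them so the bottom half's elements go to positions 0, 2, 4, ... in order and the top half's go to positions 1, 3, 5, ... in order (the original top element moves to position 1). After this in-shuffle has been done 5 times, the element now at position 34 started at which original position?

15

Work backwards from position 34, undoing one in-shuffle at a time:
34 ← 43 ← 21 ← 10 ← 31 ← 15
So the element now at position 34 started at position 15.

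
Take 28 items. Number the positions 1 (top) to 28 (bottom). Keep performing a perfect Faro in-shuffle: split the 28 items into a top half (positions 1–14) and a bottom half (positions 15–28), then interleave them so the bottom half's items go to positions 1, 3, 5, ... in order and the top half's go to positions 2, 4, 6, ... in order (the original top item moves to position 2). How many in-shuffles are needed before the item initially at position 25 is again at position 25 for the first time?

Follow position 25 under repeated in-shuffles:
25 → 21 → 13 → 26 → 23 → 17 → 5 → 10 → ... → 25 (length 28)
It first returns after 28 in-shuffles.

28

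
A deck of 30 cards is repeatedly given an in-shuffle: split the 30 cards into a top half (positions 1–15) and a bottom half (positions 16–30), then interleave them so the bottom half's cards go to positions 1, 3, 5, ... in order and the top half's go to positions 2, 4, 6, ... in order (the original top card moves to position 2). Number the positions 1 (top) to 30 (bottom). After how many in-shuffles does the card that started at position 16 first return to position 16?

5

Follow position 16 under repeated in-shuffles:
16 → 1 → 2 → 4 → 8 → 16
It first returns after 5 in-shuffles.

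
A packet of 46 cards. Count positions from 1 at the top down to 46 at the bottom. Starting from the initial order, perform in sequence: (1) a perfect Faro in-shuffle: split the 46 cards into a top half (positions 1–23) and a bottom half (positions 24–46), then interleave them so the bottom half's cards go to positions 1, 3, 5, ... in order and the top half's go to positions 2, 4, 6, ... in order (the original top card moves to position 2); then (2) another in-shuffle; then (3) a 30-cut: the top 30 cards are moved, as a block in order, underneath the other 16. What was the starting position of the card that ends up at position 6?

9

Undo the operations in reverse order, starting from position 6:
  undo op 3 (cut 30): 6 ← 36
  undo op 2 (in-shuffle, from top half): 36 ← 18
  undo op 1 (in-shuffle, from top half): 18 ← 9
So the card at position 6 came from original position 9.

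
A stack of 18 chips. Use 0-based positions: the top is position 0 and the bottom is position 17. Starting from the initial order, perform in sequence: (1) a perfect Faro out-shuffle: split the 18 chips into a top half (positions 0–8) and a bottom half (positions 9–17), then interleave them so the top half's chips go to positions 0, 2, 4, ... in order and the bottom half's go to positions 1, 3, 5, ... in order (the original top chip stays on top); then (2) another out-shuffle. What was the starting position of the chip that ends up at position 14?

Undo the operations in reverse order, starting from position 14:
  undo op 2 (out-shuffle, from top half): 14 ← 7
  undo op 1 (out-shuffle, from bottom half): 7 ← 12
So the chip at position 14 came from original position 12.

12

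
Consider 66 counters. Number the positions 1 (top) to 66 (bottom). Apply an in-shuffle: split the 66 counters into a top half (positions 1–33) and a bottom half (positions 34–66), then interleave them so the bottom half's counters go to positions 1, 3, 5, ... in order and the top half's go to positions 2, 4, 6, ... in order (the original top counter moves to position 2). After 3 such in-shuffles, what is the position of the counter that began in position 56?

Track the counter's position through each in-shuffle:
56 → 45 → 23 → 46

46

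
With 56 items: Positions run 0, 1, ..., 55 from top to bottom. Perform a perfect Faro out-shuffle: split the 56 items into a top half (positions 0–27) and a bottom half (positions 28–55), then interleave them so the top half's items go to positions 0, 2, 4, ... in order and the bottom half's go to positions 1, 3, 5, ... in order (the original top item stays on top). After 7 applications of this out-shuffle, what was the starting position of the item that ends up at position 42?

Work backwards from position 42, undoing one out-shuffle at a time:
42 ← 21 ← 38 ← 19 ← 37 ← 46 ← 23 ← 39
So the item now at position 42 started at position 39.

39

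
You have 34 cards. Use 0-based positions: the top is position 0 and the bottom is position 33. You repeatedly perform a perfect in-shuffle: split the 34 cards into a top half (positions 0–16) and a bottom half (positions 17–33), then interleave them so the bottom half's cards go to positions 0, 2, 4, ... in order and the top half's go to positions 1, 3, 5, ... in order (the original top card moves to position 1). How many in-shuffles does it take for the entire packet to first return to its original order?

12

The in-shuffle permutes the 34 positions with cycle lengths [3, 3, 4, 12, 12].
Every card is home exactly when every cycle has completed a whole number of laps, i.e. after lcm(3, 4, 12) = 12 in-shuffles.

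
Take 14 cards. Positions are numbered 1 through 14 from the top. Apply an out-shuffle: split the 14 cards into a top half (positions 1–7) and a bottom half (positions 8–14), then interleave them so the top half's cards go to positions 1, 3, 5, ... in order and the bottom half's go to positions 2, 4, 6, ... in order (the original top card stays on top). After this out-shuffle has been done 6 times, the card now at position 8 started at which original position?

Work backwards from position 8, undoing one out-shuffle at a time:
8 ← 11 ← 6 ← 10 ← 12 ← 13 ← 7
So the card now at position 8 started at position 7.

7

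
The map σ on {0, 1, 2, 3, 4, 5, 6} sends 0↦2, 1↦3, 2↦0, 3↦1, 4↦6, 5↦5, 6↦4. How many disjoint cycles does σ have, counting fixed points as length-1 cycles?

Cycle decomposition: (0 2) (1 3) (4 6) (5).
4 cycles.

4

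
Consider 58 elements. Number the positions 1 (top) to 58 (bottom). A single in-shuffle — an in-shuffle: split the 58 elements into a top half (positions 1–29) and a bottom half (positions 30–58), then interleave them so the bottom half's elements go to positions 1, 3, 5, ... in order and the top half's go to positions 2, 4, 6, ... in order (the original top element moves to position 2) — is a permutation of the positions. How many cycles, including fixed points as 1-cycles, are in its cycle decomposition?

Trace each unvisited position around until it returns:
(1 2 4 8 16 32 ... len 58)
1 cycle in total.

1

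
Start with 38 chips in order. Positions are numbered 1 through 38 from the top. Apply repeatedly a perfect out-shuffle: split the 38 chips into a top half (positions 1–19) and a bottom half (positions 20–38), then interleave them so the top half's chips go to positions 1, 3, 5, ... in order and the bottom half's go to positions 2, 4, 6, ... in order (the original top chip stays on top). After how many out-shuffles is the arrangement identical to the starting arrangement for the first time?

The out-shuffle permutes the 38 positions with cycle lengths [1, 1, 36].
Every chip is home exactly when every cycle has completed a whole number of laps, i.e. after lcm(1, 36) = 36 out-shuffles.

36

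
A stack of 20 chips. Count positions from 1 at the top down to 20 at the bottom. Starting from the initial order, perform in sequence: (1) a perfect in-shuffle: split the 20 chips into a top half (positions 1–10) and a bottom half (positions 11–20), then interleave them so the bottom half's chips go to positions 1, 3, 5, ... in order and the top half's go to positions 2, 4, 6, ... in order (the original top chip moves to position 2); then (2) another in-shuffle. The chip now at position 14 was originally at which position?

Undo the operations in reverse order, starting from position 14:
  undo op 2 (in-shuffle, from top half): 14 ← 7
  undo op 1 (in-shuffle, from bottom half): 7 ← 14
So the chip at position 14 came from original position 14.

14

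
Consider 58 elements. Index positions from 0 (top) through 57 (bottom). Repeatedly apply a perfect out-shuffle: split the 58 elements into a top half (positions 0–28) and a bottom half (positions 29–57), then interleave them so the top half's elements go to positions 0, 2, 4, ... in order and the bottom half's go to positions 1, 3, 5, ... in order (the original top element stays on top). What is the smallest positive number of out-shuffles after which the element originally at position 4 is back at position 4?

Follow position 4 under repeated out-shuffles:
4 → 8 → 16 → 32 → 7 → 14 → 28 → 56 → 55 → 53 → 49 → 41 → 25 → 50 → 43 → 29 → 1 → 2 → 4
It first returns after 18 out-shuffles.

18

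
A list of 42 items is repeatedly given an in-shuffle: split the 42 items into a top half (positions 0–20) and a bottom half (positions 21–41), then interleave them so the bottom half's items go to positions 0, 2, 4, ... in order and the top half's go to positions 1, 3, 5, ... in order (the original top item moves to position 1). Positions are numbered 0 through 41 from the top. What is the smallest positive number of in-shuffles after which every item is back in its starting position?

14

The in-shuffle permutes the 42 positions with cycle lengths [14, 14, 14].
Every item is home exactly when every cycle has completed a whole number of laps, i.e. after lcm(14) = 14 in-shuffles.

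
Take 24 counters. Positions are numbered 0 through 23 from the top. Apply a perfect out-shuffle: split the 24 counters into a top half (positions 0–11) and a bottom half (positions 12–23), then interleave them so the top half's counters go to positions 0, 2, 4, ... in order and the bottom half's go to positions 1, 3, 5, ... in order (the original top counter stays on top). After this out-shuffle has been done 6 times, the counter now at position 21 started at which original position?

Work backwards from position 21, undoing one out-shuffle at a time:
21 ← 22 ← 11 ← 17 ← 20 ← 10 ← 5
So the counter now at position 21 started at position 5.

5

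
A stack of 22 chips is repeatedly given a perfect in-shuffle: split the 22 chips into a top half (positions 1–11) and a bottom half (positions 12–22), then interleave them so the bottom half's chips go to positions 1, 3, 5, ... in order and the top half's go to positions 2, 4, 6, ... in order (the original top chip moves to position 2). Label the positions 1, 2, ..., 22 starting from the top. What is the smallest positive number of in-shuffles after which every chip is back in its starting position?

11

The in-shuffle permutes the 22 positions with cycle lengths [11, 11].
Every chip is home exactly when every cycle has completed a whole number of laps, i.e. after lcm(11) = 11 in-shuffles.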